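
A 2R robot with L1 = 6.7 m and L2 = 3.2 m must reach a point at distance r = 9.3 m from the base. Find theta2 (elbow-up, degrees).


cos(theta2) = (r^2 - L1^2 - L2^2) / (2*L1*L2)
cos(theta2) = (86.49 - 44.89 - 10.24) / 42.88
cos(theta2) = 0.731343
theta2 = 43.0009 degrees


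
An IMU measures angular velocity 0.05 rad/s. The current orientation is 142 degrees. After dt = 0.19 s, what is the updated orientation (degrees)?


delta_theta = w * dt = 0.05 * 0.19 = 0.0095 rad
= 0.5443 deg
theta_new = 142 + 0.5443 = 142.5443 deg


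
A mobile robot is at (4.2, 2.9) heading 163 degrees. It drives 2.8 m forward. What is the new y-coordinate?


y_new = y0 + d*sin(theta)
= 2.9 + 2.8*sin(163)
= 2.9 + 0.8186
= 3.7186


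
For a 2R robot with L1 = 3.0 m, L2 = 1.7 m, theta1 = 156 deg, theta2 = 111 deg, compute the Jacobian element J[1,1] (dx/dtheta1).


J[1,1] = -L1*sin(t1) - L2*sin(t1+t2)
= -3.0*sin(156) - 1.7*sin(267)
= 0.4775


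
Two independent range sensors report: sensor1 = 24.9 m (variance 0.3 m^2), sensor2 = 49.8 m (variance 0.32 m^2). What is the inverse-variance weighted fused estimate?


w1 = (1/var1) / (1/var1 + 1/var2)
   = 3.3333 / (3.3333 + 3.125) = 0.5161
w2 = 1 - w1 = 0.4839
fused = w1*s1 + w2*s2 = 12.8516 + 24.0968
= 36.9484 m


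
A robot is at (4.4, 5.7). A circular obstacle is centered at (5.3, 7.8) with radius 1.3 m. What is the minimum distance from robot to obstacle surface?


center_dist = sqrt((4.4-5.3)^2 + (5.7-7.8)^2)
= sqrt(0.81 + 4.41)
= 2.2847
min_dist = center_dist - radius = 2.2847 - 1.3 = 0.9847 m


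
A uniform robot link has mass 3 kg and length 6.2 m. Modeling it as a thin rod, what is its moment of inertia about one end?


I = (1/3) * m * L^2
= (1/3) * 3 * 6.2^2
= 0.333333 * 3 * 38.44
= 38.44 kg*m^2


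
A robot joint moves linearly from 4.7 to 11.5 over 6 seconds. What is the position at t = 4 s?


s = t/T = 4/6 = 0.6667
p(t) = p0 + (pf-p0)*s
= 4.7 + (11.5 - 4.7) * 0.6667
= 9.2333


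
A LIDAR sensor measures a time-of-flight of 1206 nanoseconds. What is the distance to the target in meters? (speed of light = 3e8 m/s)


tof = 1206 ns = 1.206e-06 s
dist = c * tof / 2
= 3e8 * 1.206e-06 / 2
= 180.9 m


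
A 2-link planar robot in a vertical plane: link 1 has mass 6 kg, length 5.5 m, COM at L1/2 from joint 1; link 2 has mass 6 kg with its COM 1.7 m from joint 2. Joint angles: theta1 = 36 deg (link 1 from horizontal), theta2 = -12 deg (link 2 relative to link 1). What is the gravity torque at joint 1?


Horizontal distance from joint 1 to link-1 COM:
  x_c1 = (L1/2)*cos(t1) = 2.75 * 0.809 = 2.2248 m
Horizontal distance from joint 1 to link-2 COM:
  x_c2 = L1*cos(t1) + Lc2*cos(t1+t2)
       = 5.5*0.809 + 1.7*0.9135 = 6.0026 m
tau1 = m1*g*x_c1 + m2*g*x_c2
     = 6*9.81*2.2248 + 6*9.81*6.0026
     = 130.9515 + 353.3143
     = 484.2658 Nm


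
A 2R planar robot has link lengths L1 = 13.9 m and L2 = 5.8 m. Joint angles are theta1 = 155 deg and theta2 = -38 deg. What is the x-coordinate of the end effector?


Convert angles to radians: theta1 = 2.7053, theta2 = -0.6632
x = L1*cos(theta1) + L2*cos(theta1+theta2)
x = -12.5977 + -2.6331
x = -15.2308


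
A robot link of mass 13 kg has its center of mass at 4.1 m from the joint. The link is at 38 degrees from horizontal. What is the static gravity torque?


tau = m*g*L*cos(angle)
= 13 * 9.81 * 4.1 * cos(38 deg)
= 13 * 9.81 * 4.1 * 0.788
= 412.0295 Nm


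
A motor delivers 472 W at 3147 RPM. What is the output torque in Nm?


omega = 3147 * 2*pi/60 = 329.5531 rad/s
tau = P / omega = 472 / 329.5531
= 1.4322 Nm


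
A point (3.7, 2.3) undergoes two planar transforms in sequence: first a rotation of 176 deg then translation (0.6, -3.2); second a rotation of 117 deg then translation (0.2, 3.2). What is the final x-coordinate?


After transform 1:
x1 = cos(176)*3.7 - sin(176)*2.3 + 0.6 = -3.2514
y1 = sin(176)*3.7 + cos(176)*2.3 + -3.2 = -5.2363
After transform 2:
x2 = cos(117)*-3.2514 - sin(117)*-5.2363 + 0.2
= 6.3417


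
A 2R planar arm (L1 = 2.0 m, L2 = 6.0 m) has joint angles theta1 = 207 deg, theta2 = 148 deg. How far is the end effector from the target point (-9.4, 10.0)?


End effector via forward kinematics:
x = L1*cos(t1) + L2*cos(t1+t2) = 4.1952
y = L1*sin(t1) + L2*sin(t1+t2) = -1.4309
Distance to target:
d = sqrt((-9.4 - 4.1952)^2 + (10.0 - -1.4309)^2)
= sqrt(184.8282 + 130.6658)
= 17.7622 m


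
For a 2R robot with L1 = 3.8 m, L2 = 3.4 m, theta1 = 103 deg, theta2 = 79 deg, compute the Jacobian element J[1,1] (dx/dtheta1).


J[1,1] = -L1*sin(t1) - L2*sin(t1+t2)
= -3.8*sin(103) - 3.4*sin(182)
= -3.5839


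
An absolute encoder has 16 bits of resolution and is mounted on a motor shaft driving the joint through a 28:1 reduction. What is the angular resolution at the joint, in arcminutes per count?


counts = 2^16 = 65536
effective counts at joint = 65536 * 28 = 1835008
resolution = 360*60 / 1835008
= 0.0118 arcmin/count


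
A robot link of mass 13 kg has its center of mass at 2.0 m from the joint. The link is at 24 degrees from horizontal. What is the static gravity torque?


tau = m*g*L*cos(angle)
= 13 * 9.81 * 2.0 * cos(24 deg)
= 13 * 9.81 * 2.0 * 0.9135
= 233.0089 Nm


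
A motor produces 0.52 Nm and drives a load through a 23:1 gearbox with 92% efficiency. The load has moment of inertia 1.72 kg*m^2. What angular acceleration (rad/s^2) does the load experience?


tau_out = tau_motor * N * eta
= 0.52 * 23 * 0.92 = 11.0032 Nm
alpha = tau_out / I = 11.0032 / 1.72
= 6.3972 rad/s^2


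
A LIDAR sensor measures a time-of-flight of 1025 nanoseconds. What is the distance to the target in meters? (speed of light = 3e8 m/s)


tof = 1025 ns = 1.025e-06 s
dist = c * tof / 2
= 3e8 * 1.025e-06 / 2
= 153.75 m


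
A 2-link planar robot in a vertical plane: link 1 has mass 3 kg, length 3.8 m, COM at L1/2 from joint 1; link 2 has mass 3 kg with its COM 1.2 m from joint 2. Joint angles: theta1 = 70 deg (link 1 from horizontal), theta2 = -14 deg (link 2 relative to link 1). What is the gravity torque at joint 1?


Horizontal distance from joint 1 to link-1 COM:
  x_c1 = (L1/2)*cos(t1) = 1.9 * 0.342 = 0.6498 m
Horizontal distance from joint 1 to link-2 COM:
  x_c2 = L1*cos(t1) + Lc2*cos(t1+t2)
       = 3.8*0.342 + 1.2*0.5592 = 1.9707 m
tau1 = m1*g*x_c1 + m2*g*x_c2
     = 3*9.81*0.6498 + 3*9.81*1.9707
     = 19.1247 + 57.9979
     = 77.1227 Nm


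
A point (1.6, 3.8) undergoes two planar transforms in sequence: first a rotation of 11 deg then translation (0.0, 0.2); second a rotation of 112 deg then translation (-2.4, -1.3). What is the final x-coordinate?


After transform 1:
x1 = cos(11)*1.6 - sin(11)*3.8 + 0.0 = 0.8455
y1 = sin(11)*1.6 + cos(11)*3.8 + 0.2 = 4.2355
After transform 2:
x2 = cos(112)*0.8455 - sin(112)*4.2355 + -2.4
= -6.6438


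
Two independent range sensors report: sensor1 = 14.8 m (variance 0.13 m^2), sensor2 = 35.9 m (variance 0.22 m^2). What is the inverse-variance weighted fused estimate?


w1 = (1/var1) / (1/var1 + 1/var2)
   = 7.6923 / (7.6923 + 4.5455) = 0.6286
w2 = 1 - w1 = 0.3714
fused = w1*s1 + w2*s2 = 9.3029 + 13.3343
= 22.6371 m


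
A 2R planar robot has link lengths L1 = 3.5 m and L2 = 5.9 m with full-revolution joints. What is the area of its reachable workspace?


r_max = L1 + L2 = 9.4 m
r_min = |L1 - L2| = 2.4 m
Area = pi*(r_max^2 - r_min^2)
= pi*(88.36 - 5.76)
= pi * 82.6
= 259.4956 m^2


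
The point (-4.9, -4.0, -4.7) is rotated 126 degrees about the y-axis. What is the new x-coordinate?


Rotation about y-axis: x' = x*cos(theta) + z*sin(theta)
= -4.9 * -0.5878 + -4.7 * 0.809
= -0.9222


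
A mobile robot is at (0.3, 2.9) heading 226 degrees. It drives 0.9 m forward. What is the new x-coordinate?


x_new = x0 + d*cos(theta)
= 0.3 + 0.9*cos(226)
= 0.3 + -0.6252
= -0.3252


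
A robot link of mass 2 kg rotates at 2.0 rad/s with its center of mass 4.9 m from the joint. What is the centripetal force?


F = m * omega^2 * r
= 2 * 2.0^2 * 4.9
= 2 * 4.0 * 4.9
= 39.2 N


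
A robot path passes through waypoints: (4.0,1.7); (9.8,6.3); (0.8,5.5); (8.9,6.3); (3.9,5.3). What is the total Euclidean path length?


Segment lengths:
  seg1 = sqrt((5.8)^2 + (4.6)^2) = 7.4027
  seg2 = sqrt((-9.0)^2 + (-0.8)^2) = 9.0355
  seg3 = sqrt((8.1)^2 + (0.8)^2) = 8.1394
  seg4 = sqrt((-5.0)^2 + (-1.0)^2) = 5.099
Total = 29.6766


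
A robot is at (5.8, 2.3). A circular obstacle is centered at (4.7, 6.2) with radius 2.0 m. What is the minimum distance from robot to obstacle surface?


center_dist = sqrt((5.8-4.7)^2 + (2.3-6.2)^2)
= sqrt(1.21 + 15.21)
= 4.0522
min_dist = center_dist - radius = 4.0522 - 2.0 = 2.0522 m


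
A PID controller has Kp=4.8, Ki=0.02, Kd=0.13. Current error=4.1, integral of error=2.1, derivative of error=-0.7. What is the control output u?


u = Kp*e + Ki*int(e) + Kd*de/dt
= 4.8*4.1 + 0.02*2.1 + 0.13*(-0.7)
= 19.68 + 0.042 + -0.091
= 19.631


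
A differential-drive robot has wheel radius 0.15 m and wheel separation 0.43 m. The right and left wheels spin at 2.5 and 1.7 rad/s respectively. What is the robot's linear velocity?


vR = r*wR = 0.15*2.5 = 0.375 m/s
vL = r*wL = 0.15*1.7 = 0.255 m/s
v = (vR+vL)/2 = 0.315 m/s
omega = (vR-vL)/L = 0.2791 rad/s
linear velocity = 0.315 m/s


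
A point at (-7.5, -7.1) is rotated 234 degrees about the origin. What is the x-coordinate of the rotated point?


x' = x*cos(theta) - y*sin(theta)
cos(234 deg) = -0.5878, sin(234 deg) = -0.809
x' = -7.5 * -0.5878 - -7.1 * -0.809
= 4.4084 - 5.744
= -1.3356


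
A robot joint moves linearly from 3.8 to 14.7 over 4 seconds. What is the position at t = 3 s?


s = t/T = 3/4 = 0.75
p(t) = p0 + (pf-p0)*s
= 3.8 + (14.7 - 3.8) * 0.75
= 11.975


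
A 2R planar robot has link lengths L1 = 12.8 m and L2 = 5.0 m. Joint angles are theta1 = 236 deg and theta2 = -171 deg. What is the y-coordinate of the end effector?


Convert angles to radians: theta1 = 4.119, theta2 = -2.9845
y = L1*sin(theta1) + L2*sin(theta1+theta2)
y = -10.6117 + 4.5315
y = -6.0801


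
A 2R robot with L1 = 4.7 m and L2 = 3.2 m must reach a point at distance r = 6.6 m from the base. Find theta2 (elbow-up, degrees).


cos(theta2) = (r^2 - L1^2 - L2^2) / (2*L1*L2)
cos(theta2) = (43.56 - 22.09 - 10.24) / 30.08
cos(theta2) = 0.373338
theta2 = 68.0784 degrees


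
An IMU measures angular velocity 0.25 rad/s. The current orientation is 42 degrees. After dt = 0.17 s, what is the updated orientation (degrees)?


delta_theta = w * dt = 0.25 * 0.17 = 0.0425 rad
= 2.4351 deg
theta_new = 42 + 2.4351 = 44.4351 deg


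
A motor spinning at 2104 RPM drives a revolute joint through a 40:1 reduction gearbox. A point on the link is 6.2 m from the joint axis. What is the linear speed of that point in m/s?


omega_motor = 2104 * 2*pi/60 = 220.3304 rad/s
omega_joint = omega_motor / 40 = 5.5083 rad/s
v = omega_joint * r = 5.5083 * 6.2
= 34.1512 m/s


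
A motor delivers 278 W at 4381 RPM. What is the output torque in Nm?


omega = 4381 * 2*pi/60 = 458.7772 rad/s
tau = P / omega = 278 / 458.7772
= 0.606 Nm


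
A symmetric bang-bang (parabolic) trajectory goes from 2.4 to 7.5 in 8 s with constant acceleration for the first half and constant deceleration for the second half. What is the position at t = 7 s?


Symmetric rest-to-rest: each phase covers (pf-p0)/2 in time T/2. 0.5*a*(T/2)^2 = (pf-p0)/2 => a = 4*(pf-p0)/T^2
a = 4*(7.5-2.4)/8^2 = 0.3187
t = 7 is in the deceleration phase (t > T/2).
p = pf - 0.5*a*(T-t)^2 = 7.5 - 0.5*0.3187*1^2
= 7.3406


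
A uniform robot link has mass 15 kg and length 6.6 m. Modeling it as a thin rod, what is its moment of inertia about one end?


I = (1/3) * m * L^2
= (1/3) * 15 * 6.6^2
= 0.333333 * 15 * 43.56
= 217.8 kg*m^2


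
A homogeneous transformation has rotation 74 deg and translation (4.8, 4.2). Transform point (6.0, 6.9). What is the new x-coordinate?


x' = cos(theta)*px - sin(theta)*py + tx
= 0.2756*6.0 - 0.9613*6.9 + 4.8
= -0.1789


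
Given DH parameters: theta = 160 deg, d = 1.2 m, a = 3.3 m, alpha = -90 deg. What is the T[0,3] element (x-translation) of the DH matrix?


T[0,3] = a * cos(theta)
= 3.3 * cos(160 deg)
= 3.3 * -0.9397
= -3.101


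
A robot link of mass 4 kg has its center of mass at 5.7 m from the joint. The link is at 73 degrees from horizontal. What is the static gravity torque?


tau = m*g*L*cos(angle)
= 4 * 9.81 * 5.7 * cos(73 deg)
= 4 * 9.81 * 5.7 * 0.2924
= 65.3942 Nm


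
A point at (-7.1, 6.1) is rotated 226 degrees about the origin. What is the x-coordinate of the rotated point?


x' = x*cos(theta) - y*sin(theta)
cos(226 deg) = -0.6947, sin(226 deg) = -0.7193
x' = -7.1 * -0.6947 - 6.1 * -0.7193
= 4.9321 - -4.388
= 9.32


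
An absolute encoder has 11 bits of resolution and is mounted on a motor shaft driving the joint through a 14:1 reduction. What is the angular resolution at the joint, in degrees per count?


counts = 2^11 = 2048
effective counts at joint = 2048 * 14 = 28672
resolution = 360 / 28672
= 0.0126 deg/count


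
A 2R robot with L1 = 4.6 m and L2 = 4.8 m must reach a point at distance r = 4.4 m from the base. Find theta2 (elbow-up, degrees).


cos(theta2) = (r^2 - L1^2 - L2^2) / (2*L1*L2)
cos(theta2) = (19.36 - 21.16 - 23.04) / 44.16
cos(theta2) = -0.5625
theta2 = 124.2289 degrees


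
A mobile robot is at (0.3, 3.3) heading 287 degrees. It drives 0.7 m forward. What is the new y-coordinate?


y_new = y0 + d*sin(theta)
= 3.3 + 0.7*sin(287)
= 3.3 + -0.6694
= 2.6306


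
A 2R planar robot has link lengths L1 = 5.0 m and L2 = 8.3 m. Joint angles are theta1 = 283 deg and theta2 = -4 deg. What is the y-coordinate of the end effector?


Convert angles to radians: theta1 = 4.9393, theta2 = -0.0698
y = L1*sin(theta1) + L2*sin(theta1+theta2)
y = -4.8719 + -8.1978
y = -13.0697


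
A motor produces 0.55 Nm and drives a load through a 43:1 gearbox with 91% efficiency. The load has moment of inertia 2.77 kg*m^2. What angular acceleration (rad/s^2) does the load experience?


tau_out = tau_motor * N * eta
= 0.55 * 43 * 0.91 = 21.5215 Nm
alpha = tau_out / I = 21.5215 / 2.77
= 7.7695 rad/s^2


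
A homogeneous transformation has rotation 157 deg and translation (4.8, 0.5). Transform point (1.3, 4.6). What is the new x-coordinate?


x' = cos(theta)*px - sin(theta)*py + tx
= -0.9205*1.3 - 0.3907*4.6 + 4.8
= 1.806


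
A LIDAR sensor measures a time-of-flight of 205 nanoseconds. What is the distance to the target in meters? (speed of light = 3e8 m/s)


tof = 205 ns = 2.05e-07 s
dist = c * tof / 2
= 3e8 * 2.05e-07 / 2
= 30.75 m


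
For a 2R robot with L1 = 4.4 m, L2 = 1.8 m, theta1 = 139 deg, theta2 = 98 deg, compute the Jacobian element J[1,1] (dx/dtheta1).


J[1,1] = -L1*sin(t1) - L2*sin(t1+t2)
= -4.4*sin(139) - 1.8*sin(237)
= -1.3771


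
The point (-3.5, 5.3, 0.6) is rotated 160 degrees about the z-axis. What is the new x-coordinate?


Rotation about z-axis: x' = x*cos(theta) - y*sin(theta)
= -3.5 * -0.9397 - 5.3 * 0.342
= 1.4762


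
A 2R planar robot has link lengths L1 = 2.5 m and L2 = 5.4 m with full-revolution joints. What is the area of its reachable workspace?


r_max = L1 + L2 = 7.9 m
r_min = |L1 - L2| = 2.9 m
Area = pi*(r_max^2 - r_min^2)
= pi*(62.41 - 8.41)
= pi * 54.0
= 169.646 m^2


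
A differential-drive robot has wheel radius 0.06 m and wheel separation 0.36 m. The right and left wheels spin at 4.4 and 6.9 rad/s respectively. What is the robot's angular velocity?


vR = r*wR = 0.06*4.4 = 0.264 m/s
vL = r*wL = 0.06*6.9 = 0.414 m/s
v = (vR+vL)/2 = 0.339 m/s
omega = (vR-vL)/L = -0.4167 rad/s
angular velocity = -0.4167 rad/s


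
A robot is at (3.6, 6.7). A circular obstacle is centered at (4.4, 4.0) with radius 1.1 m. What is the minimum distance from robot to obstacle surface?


center_dist = sqrt((3.6-4.4)^2 + (6.7-4.0)^2)
= sqrt(0.64 + 7.29)
= 2.816
min_dist = center_dist - radius = 2.816 - 1.1 = 1.716 m


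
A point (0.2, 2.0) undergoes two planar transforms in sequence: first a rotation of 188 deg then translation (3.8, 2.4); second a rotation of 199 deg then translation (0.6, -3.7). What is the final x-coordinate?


After transform 1:
x1 = cos(188)*0.2 - sin(188)*2.0 + 3.8 = 3.8803
y1 = sin(188)*0.2 + cos(188)*2.0 + 2.4 = 0.3916
After transform 2:
x2 = cos(199)*3.8803 - sin(199)*0.3916 + 0.6
= -2.9414


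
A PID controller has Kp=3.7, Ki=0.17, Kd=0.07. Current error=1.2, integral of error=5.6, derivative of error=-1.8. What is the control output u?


u = Kp*e + Ki*int(e) + Kd*de/dt
= 3.7*1.2 + 0.17*5.6 + 0.07*(-1.8)
= 4.44 + 0.952 + -0.126
= 5.266


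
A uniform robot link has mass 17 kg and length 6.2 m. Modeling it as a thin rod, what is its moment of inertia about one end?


I = (1/3) * m * L^2
= (1/3) * 17 * 6.2^2
= 0.333333 * 17 * 38.44
= 217.8267 kg*m^2


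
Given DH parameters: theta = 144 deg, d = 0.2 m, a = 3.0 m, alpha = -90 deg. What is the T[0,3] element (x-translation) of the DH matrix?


T[0,3] = a * cos(theta)
= 3.0 * cos(144 deg)
= 3.0 * -0.809
= -2.4271


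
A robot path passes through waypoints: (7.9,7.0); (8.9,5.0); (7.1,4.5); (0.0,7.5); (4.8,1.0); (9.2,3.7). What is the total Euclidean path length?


Segment lengths:
  seg1 = sqrt((1.0)^2 + (-2.0)^2) = 2.2361
  seg2 = sqrt((-1.8)^2 + (-0.5)^2) = 1.8682
  seg3 = sqrt((-7.1)^2 + (3.0)^2) = 7.7078
  seg4 = sqrt((4.8)^2 + (-6.5)^2) = 8.0802
  seg5 = sqrt((4.4)^2 + (2.7)^2) = 5.1624
Total = 25.0546


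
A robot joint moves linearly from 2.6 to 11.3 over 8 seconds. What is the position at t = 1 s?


s = t/T = 1/8 = 0.125
p(t) = p0 + (pf-p0)*s
= 2.6 + (11.3 - 2.6) * 0.125
= 3.6875


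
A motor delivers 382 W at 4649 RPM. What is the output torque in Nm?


omega = 4649 * 2*pi/60 = 486.8421 rad/s
tau = P / omega = 382 / 486.8421
= 0.7846 Nm


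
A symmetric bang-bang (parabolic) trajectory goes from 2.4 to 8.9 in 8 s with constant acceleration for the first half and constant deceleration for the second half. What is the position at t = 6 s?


Symmetric rest-to-rest: each phase covers (pf-p0)/2 in time T/2. 0.5*a*(T/2)^2 = (pf-p0)/2 => a = 4*(pf-p0)/T^2
a = 4*(8.9-2.4)/8^2 = 0.4062
t = 6 is in the deceleration phase (t > T/2).
p = pf - 0.5*a*(T-t)^2 = 8.9 - 0.5*0.4062*2^2
= 8.0875


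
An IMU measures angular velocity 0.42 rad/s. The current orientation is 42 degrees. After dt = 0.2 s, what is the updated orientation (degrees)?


delta_theta = w * dt = 0.42 * 0.2 = 0.084 rad
= 4.8128 deg
theta_new = 42 + 4.8128 = 46.8128 deg


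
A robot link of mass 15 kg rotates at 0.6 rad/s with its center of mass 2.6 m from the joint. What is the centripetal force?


F = m * omega^2 * r
= 15 * 0.6^2 * 2.6
= 15 * 0.36 * 2.6
= 14.04 N


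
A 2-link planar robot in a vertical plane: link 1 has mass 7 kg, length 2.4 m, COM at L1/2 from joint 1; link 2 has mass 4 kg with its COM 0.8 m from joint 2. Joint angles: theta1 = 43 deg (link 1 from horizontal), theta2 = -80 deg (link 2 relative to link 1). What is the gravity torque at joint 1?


Horizontal distance from joint 1 to link-1 COM:
  x_c1 = (L1/2)*cos(t1) = 1.2 * 0.7314 = 0.8776 m
Horizontal distance from joint 1 to link-2 COM:
  x_c2 = L1*cos(t1) + Lc2*cos(t1+t2)
       = 2.4*0.7314 + 0.8*0.7986 = 2.3942 m
tau1 = m1*g*x_c1 + m2*g*x_c2
     = 7*9.81*0.8776 + 4*9.81*2.3942
     = 60.2665 + 93.9467
     = 154.2132 Nm


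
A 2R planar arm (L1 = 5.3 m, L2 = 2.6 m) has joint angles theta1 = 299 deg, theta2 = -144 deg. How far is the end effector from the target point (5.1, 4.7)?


End effector via forward kinematics:
x = L1*cos(t1) + L2*cos(t1+t2) = 0.2131
y = L1*sin(t1) + L2*sin(t1+t2) = -3.5367
Distance to target:
d = sqrt((5.1 - 0.2131)^2 + (4.7 - -3.5367)^2)
= sqrt(23.8819 + 67.8428)
= 9.5773 m


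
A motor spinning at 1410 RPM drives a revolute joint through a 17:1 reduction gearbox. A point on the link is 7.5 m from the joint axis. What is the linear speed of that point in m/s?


omega_motor = 1410 * 2*pi/60 = 147.6549 rad/s
omega_joint = omega_motor / 17 = 8.6856 rad/s
v = omega_joint * r = 8.6856 * 7.5
= 65.1418 m/s


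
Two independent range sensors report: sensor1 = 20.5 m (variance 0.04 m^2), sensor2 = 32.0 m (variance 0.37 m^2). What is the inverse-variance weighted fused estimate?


w1 = (1/var1) / (1/var1 + 1/var2)
   = 25.0 / (25.0 + 2.7027) = 0.9024
w2 = 1 - w1 = 0.0976
fused = w1*s1 + w2*s2 = 18.5 + 3.122
= 21.622 m


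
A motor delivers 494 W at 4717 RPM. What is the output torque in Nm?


omega = 4717 * 2*pi/60 = 493.9631 rad/s
tau = P / omega = 494 / 493.9631
= 1.0001 Nm


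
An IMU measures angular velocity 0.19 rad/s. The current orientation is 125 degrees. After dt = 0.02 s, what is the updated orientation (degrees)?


delta_theta = w * dt = 0.19 * 0.02 = 0.0038 rad
= 0.2177 deg
theta_new = 125 + 0.2177 = 125.2177 deg


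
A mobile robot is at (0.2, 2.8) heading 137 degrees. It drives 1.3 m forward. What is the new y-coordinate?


y_new = y0 + d*sin(theta)
= 2.8 + 1.3*sin(137)
= 2.8 + 0.8866
= 3.6866


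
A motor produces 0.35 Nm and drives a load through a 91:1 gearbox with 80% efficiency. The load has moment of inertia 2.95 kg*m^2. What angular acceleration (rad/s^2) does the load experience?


tau_out = tau_motor * N * eta
= 0.35 * 91 * 0.8 = 25.48 Nm
alpha = tau_out / I = 25.48 / 2.95
= 8.6373 rad/s^2


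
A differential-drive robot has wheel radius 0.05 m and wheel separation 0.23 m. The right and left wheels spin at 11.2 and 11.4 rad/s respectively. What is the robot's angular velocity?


vR = r*wR = 0.05*11.2 = 0.56 m/s
vL = r*wL = 0.05*11.4 = 0.57 m/s
v = (vR+vL)/2 = 0.565 m/s
omega = (vR-vL)/L = -0.0435 rad/s
angular velocity = -0.0435 rad/s


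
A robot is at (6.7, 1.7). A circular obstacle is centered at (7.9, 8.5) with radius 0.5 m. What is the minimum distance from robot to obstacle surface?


center_dist = sqrt((6.7-7.9)^2 + (1.7-8.5)^2)
= sqrt(1.44 + 46.24)
= 6.9051
min_dist = center_dist - radius = 6.9051 - 0.5 = 6.4051 m


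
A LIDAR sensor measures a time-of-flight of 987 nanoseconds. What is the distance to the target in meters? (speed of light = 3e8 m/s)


tof = 987 ns = 9.87e-07 s
dist = c * tof / 2
= 3e8 * 9.87e-07 / 2
= 148.05 m


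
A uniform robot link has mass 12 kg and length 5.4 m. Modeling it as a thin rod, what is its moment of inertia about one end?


I = (1/3) * m * L^2
= (1/3) * 12 * 5.4^2
= 0.333333 * 12 * 29.16
= 116.64 kg*m^2


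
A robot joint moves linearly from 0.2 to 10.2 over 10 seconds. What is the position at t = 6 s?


s = t/T = 6/10 = 0.6
p(t) = p0 + (pf-p0)*s
= 0.2 + (10.2 - 0.2) * 0.6
= 6.2


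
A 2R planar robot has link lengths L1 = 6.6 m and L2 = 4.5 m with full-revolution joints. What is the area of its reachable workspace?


r_max = L1 + L2 = 11.1 m
r_min = |L1 - L2| = 2.1 m
Area = pi*(r_max^2 - r_min^2)
= pi*(123.21 - 4.41)
= pi * 118.8
= 373.2212 m^2


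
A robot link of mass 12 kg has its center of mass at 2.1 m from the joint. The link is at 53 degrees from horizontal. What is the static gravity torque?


tau = m*g*L*cos(angle)
= 12 * 9.81 * 2.1 * cos(53 deg)
= 12 * 9.81 * 2.1 * 0.6018
= 148.7759 Nm


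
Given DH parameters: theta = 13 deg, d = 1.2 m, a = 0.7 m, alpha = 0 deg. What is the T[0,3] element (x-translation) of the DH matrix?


T[0,3] = a * cos(theta)
= 0.7 * cos(13 deg)
= 0.7 * 0.9744
= 0.6821


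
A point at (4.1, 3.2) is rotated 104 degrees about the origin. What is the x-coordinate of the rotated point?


x' = x*cos(theta) - y*sin(theta)
cos(104 deg) = -0.2419, sin(104 deg) = 0.9703
x' = 4.1 * -0.2419 - 3.2 * 0.9703
= -0.9919 - 3.1049
= -4.0968


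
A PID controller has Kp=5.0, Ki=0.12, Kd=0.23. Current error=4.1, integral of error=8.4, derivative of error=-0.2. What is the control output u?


u = Kp*e + Ki*int(e) + Kd*de/dt
= 5.0*4.1 + 0.12*8.4 + 0.23*(-0.2)
= 20.5 + 1.008 + -0.046
= 21.462


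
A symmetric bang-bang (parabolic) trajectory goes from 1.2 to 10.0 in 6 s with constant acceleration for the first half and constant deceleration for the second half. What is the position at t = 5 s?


Symmetric rest-to-rest: each phase covers (pf-p0)/2 in time T/2. 0.5*a*(T/2)^2 = (pf-p0)/2 => a = 4*(pf-p0)/T^2
a = 4*(10.0-1.2)/6^2 = 0.9778
t = 5 is in the deceleration phase (t > T/2).
p = pf - 0.5*a*(T-t)^2 = 10.0 - 0.5*0.9778*1^2
= 9.5111


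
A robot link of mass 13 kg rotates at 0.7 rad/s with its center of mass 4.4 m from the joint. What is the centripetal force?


F = m * omega^2 * r
= 13 * 0.7^2 * 4.4
= 13 * 0.49 * 4.4
= 28.028 N


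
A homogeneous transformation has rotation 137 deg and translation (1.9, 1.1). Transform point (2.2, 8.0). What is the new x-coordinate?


x' = cos(theta)*px - sin(theta)*py + tx
= -0.7314*2.2 - 0.682*8.0 + 1.9
= -5.165


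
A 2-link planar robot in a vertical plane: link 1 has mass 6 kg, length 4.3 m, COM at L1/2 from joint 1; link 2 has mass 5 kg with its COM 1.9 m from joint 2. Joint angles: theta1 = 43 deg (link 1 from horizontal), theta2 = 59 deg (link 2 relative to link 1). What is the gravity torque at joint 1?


Horizontal distance from joint 1 to link-1 COM:
  x_c1 = (L1/2)*cos(t1) = 2.15 * 0.7314 = 1.5724 m
Horizontal distance from joint 1 to link-2 COM:
  x_c2 = L1*cos(t1) + Lc2*cos(t1+t2)
       = 4.3*0.7314 + 1.9*-0.2079 = 2.7498 m
tau1 = m1*g*x_c1 + m2*g*x_c2
     = 6*9.81*1.5724 + 5*9.81*2.7498
     = 92.5521 + 134.8771
     = 227.4292 Nm


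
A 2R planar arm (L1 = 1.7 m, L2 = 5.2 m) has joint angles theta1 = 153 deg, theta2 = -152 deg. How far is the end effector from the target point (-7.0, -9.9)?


End effector via forward kinematics:
x = L1*cos(t1) + L2*cos(t1+t2) = 3.6845
y = L1*sin(t1) + L2*sin(t1+t2) = 0.8625
Distance to target:
d = sqrt((-7.0 - 3.6845)^2 + (-9.9 - 0.8625)^2)
= sqrt(114.1585 + 115.8322)
= 15.1654 m


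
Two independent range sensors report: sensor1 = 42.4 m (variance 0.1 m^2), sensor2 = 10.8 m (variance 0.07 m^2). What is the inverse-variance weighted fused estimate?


w1 = (1/var1) / (1/var1 + 1/var2)
   = 10.0 / (10.0 + 14.2857) = 0.4118
w2 = 1 - w1 = 0.5882
fused = w1*s1 + w2*s2 = 17.4588 + 6.3529
= 23.8118 m


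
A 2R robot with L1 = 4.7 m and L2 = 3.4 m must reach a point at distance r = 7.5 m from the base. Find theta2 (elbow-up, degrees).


cos(theta2) = (r^2 - L1^2 - L2^2) / (2*L1*L2)
cos(theta2) = (56.25 - 22.09 - 11.56) / 31.96
cos(theta2) = 0.707134
theta2 = 44.9978 degrees


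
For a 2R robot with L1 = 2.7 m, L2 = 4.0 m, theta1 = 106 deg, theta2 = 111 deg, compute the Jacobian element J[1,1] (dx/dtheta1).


J[1,1] = -L1*sin(t1) - L2*sin(t1+t2)
= -2.7*sin(106) - 4.0*sin(217)
= -0.1881


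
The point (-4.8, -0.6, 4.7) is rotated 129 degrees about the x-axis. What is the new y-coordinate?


Rotation about x-axis: y' = y*cos(theta) - z*sin(theta)
= -0.6 * -0.6293 - 4.7 * 0.7771
= -3.275


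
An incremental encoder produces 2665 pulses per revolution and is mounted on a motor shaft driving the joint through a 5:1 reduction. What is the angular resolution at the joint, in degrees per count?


counts per rev = 2665
effective counts at joint = 2665 * 5 = 13325
resolution = 360 / 13325
= 0.027 deg/count


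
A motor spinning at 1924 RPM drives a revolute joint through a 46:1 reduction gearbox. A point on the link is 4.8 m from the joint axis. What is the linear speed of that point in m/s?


omega_motor = 1924 * 2*pi/60 = 201.4808 rad/s
omega_joint = omega_motor / 46 = 4.38 rad/s
v = omega_joint * r = 4.38 * 4.8
= 21.0241 m/s


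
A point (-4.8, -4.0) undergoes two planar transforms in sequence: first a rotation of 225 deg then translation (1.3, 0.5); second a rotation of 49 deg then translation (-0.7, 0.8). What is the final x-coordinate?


After transform 1:
x1 = cos(225)*-4.8 - sin(225)*-4.0 + 1.3 = 1.8657
y1 = sin(225)*-4.8 + cos(225)*-4.0 + 0.5 = 6.7225
After transform 2:
x2 = cos(49)*1.8657 - sin(49)*6.7225 + -0.7
= -4.5496


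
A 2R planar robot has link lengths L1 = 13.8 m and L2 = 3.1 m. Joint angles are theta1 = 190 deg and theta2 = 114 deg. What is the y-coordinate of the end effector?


Convert angles to radians: theta1 = 3.3161, theta2 = 1.9897
y = L1*sin(theta1) + L2*sin(theta1+theta2)
y = -2.3963 + -2.57
y = -4.9664


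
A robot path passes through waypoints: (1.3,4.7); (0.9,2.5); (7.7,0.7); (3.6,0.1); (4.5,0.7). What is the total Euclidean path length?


Segment lengths:
  seg1 = sqrt((-0.4)^2 + (-2.2)^2) = 2.2361
  seg2 = sqrt((6.8)^2 + (-1.8)^2) = 7.0342
  seg3 = sqrt((-4.1)^2 + (-0.6)^2) = 4.1437
  seg4 = sqrt((0.9)^2 + (0.6)^2) = 1.0817
Total = 14.4956


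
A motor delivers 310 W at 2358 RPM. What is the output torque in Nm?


omega = 2358 * 2*pi/60 = 246.9292 rad/s
tau = P / omega = 310 / 246.9292
= 1.2554 Nm


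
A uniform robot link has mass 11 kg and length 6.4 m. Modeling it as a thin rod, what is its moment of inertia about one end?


I = (1/3) * m * L^2
= (1/3) * 11 * 6.4^2
= 0.333333 * 11 * 40.96
= 150.1867 kg*m^2


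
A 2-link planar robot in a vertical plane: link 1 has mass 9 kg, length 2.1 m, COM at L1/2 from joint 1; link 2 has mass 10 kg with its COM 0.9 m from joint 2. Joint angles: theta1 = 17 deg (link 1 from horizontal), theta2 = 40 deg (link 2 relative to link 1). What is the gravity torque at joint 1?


Horizontal distance from joint 1 to link-1 COM:
  x_c1 = (L1/2)*cos(t1) = 1.05 * 0.9563 = 1.0041 m
Horizontal distance from joint 1 to link-2 COM:
  x_c2 = L1*cos(t1) + Lc2*cos(t1+t2)
       = 2.1*0.9563 + 0.9*0.5446 = 2.4984 m
tau1 = m1*g*x_c1 + m2*g*x_c2
     = 9*9.81*1.0041 + 10*9.81*2.4984
     = 88.6538 + 245.0945
     = 333.7483 Nm


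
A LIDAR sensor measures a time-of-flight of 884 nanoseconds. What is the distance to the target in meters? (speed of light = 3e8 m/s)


tof = 884 ns = 8.84e-07 s
dist = c * tof / 2
= 3e8 * 8.84e-07 / 2
= 132.6 m


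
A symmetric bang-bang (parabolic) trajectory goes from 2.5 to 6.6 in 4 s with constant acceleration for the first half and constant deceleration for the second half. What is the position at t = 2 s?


Symmetric rest-to-rest: each phase covers (pf-p0)/2 in time T/2. 0.5*a*(T/2)^2 = (pf-p0)/2 => a = 4*(pf-p0)/T^2
a = 4*(6.6-2.5)/4^2 = 1.025
t = 2 is in the acceleration phase (t <= T/2).
p = p0 + 0.5*a*t^2 = 2.5 + 0.5*1.025*2^2
= 4.55


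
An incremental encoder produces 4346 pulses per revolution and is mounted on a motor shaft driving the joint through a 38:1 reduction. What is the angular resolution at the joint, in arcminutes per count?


counts per rev = 4346
effective counts at joint = 4346 * 38 = 165148
resolution = 360*60 / 165148
= 0.1308 arcmin/count


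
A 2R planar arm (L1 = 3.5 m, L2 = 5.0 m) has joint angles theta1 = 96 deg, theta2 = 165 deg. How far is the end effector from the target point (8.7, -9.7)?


End effector via forward kinematics:
x = L1*cos(t1) + L2*cos(t1+t2) = -1.148
y = L1*sin(t1) + L2*sin(t1+t2) = -1.4576
Distance to target:
d = sqrt((8.7 - -1.148)^2 + (-9.7 - -1.4576)^2)
= sqrt(96.9835 + 67.9369)
= 12.8421 m


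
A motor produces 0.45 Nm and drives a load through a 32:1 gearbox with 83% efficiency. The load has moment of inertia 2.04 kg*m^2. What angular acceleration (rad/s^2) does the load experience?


tau_out = tau_motor * N * eta
= 0.45 * 32 * 0.83 = 11.952 Nm
alpha = tau_out / I = 11.952 / 2.04
= 5.8588 rad/s^2


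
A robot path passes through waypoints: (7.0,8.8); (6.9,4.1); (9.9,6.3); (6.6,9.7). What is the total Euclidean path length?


Segment lengths:
  seg1 = sqrt((-0.1)^2 + (-4.7)^2) = 4.7011
  seg2 = sqrt((3.0)^2 + (2.2)^2) = 3.7202
  seg3 = sqrt((-3.3)^2 + (3.4)^2) = 4.7381
Total = 13.1594


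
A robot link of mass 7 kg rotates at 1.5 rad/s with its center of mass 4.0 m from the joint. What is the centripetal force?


F = m * omega^2 * r
= 7 * 1.5^2 * 4.0
= 7 * 2.25 * 4.0
= 63.0 N


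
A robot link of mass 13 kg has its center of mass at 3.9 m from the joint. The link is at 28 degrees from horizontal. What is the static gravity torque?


tau = m*g*L*cos(angle)
= 13 * 9.81 * 3.9 * cos(28 deg)
= 13 * 9.81 * 3.9 * 0.8829
= 439.149 Nm


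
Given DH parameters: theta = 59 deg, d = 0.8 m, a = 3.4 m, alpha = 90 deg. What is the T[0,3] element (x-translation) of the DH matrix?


T[0,3] = a * cos(theta)
= 3.4 * cos(59 deg)
= 3.4 * 0.515
= 1.7511


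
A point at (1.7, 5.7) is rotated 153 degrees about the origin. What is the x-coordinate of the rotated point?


x' = x*cos(theta) - y*sin(theta)
cos(153 deg) = -0.891, sin(153 deg) = 0.454
x' = 1.7 * -0.891 - 5.7 * 0.454
= -1.5147 - 2.5877
= -4.1025


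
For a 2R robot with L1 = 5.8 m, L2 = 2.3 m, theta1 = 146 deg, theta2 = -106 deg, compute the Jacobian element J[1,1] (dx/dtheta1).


J[1,1] = -L1*sin(t1) - L2*sin(t1+t2)
= -5.8*sin(146) - 2.3*sin(40)
= -4.7217


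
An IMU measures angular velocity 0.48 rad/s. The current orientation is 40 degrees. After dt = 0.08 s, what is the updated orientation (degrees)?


delta_theta = w * dt = 0.48 * 0.08 = 0.0384 rad
= 2.2002 deg
theta_new = 40 + 2.2002 = 42.2002 deg


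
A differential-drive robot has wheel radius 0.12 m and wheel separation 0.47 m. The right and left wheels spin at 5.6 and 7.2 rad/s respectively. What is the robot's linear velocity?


vR = r*wR = 0.12*5.6 = 0.672 m/s
vL = r*wL = 0.12*7.2 = 0.864 m/s
v = (vR+vL)/2 = 0.768 m/s
omega = (vR-vL)/L = -0.4085 rad/s
linear velocity = 0.768 m/s


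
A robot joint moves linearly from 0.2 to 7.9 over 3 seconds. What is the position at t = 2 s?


s = t/T = 2/3 = 0.6667
p(t) = p0 + (pf-p0)*s
= 0.2 + (7.9 - 0.2) * 0.6667
= 5.3333


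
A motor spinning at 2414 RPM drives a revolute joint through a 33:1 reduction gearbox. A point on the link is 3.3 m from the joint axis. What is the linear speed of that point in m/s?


omega_motor = 2414 * 2*pi/60 = 252.7935 rad/s
omega_joint = omega_motor / 33 = 7.6604 rad/s
v = omega_joint * r = 7.6604 * 3.3
= 25.2793 m/s


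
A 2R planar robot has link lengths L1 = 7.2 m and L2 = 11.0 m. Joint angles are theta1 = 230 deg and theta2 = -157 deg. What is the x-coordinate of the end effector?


Convert angles to radians: theta1 = 4.0143, theta2 = -2.7402
x = L1*cos(theta1) + L2*cos(theta1+theta2)
x = -4.6281 + 3.2161
x = -1.412


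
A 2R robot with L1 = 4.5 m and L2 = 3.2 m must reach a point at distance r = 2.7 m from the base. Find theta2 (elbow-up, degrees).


cos(theta2) = (r^2 - L1^2 - L2^2) / (2*L1*L2)
cos(theta2) = (7.29 - 20.25 - 10.24) / 28.8
cos(theta2) = -0.805556
theta2 = 143.6639 degrees


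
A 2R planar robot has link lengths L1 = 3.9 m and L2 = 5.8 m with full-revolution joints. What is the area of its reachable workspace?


r_max = L1 + L2 = 9.7 m
r_min = |L1 - L2| = 1.9 m
Area = pi*(r_max^2 - r_min^2)
= pi*(94.09 - 3.61)
= pi * 90.48
= 284.2513 m^2


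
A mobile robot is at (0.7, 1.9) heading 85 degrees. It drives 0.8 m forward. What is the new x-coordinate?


x_new = x0 + d*cos(theta)
= 0.7 + 0.8*cos(85)
= 0.7 + 0.0697
= 0.7697


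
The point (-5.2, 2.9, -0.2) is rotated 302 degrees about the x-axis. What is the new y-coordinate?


Rotation about x-axis: y' = y*cos(theta) - z*sin(theta)
= 2.9 * 0.5299 - -0.2 * -0.848
= 1.3672


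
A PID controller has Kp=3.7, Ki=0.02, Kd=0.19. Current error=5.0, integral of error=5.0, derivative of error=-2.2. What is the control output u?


u = Kp*e + Ki*int(e) + Kd*de/dt
= 3.7*5.0 + 0.02*5.0 + 0.19*(-2.2)
= 18.5 + 0.1 + -0.418
= 18.182


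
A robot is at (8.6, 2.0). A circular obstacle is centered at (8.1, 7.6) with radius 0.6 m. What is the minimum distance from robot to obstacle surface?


center_dist = sqrt((8.6-8.1)^2 + (2.0-7.6)^2)
= sqrt(0.25 + 31.36)
= 5.6223
min_dist = center_dist - radius = 5.6223 - 0.6 = 5.0223 m


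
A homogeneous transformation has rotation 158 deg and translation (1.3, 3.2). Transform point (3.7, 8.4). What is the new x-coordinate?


x' = cos(theta)*px - sin(theta)*py + tx
= -0.9272*3.7 - 0.3746*8.4 + 1.3
= -5.2773


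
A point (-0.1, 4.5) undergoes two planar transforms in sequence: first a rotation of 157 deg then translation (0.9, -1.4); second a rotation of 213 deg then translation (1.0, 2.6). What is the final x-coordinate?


After transform 1:
x1 = cos(157)*-0.1 - sin(157)*4.5 + 0.9 = -0.7662
y1 = sin(157)*-0.1 + cos(157)*4.5 + -1.4 = -5.5813
After transform 2:
x2 = cos(213)*-0.7662 - sin(213)*-5.5813 + 1.0
= -1.3972


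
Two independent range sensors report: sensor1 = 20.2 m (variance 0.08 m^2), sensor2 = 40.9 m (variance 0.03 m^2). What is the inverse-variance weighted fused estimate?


w1 = (1/var1) / (1/var1 + 1/var2)
   = 12.5 / (12.5 + 33.3333) = 0.2727
w2 = 1 - w1 = 0.7273
fused = w1*s1 + w2*s2 = 5.5091 + 29.7455
= 35.2545 m


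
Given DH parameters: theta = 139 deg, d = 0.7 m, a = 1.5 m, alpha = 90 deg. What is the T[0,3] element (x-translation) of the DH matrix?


T[0,3] = a * cos(theta)
= 1.5 * cos(139 deg)
= 1.5 * -0.7547
= -1.1321


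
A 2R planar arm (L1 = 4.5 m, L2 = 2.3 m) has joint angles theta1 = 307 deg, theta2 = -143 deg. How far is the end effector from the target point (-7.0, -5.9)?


End effector via forward kinematics:
x = L1*cos(t1) + L2*cos(t1+t2) = 0.4973
y = L1*sin(t1) + L2*sin(t1+t2) = -2.9599
Distance to target:
d = sqrt((-7.0 - 0.4973)^2 + (-5.9 - -2.9599)^2)
= sqrt(56.209 + 8.6442)
= 8.0531 m


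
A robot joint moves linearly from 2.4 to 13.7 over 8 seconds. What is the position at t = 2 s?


s = t/T = 2/8 = 0.25
p(t) = p0 + (pf-p0)*s
= 2.4 + (13.7 - 2.4) * 0.25
= 5.225


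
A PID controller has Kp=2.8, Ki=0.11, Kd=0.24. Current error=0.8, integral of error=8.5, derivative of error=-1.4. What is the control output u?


u = Kp*e + Ki*int(e) + Kd*de/dt
= 2.8*0.8 + 0.11*8.5 + 0.24*(-1.4)
= 2.24 + 0.935 + -0.336
= 2.839


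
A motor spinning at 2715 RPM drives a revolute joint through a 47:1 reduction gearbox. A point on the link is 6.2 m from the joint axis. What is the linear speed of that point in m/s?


omega_motor = 2715 * 2*pi/60 = 284.3141 rad/s
omega_joint = omega_motor / 47 = 6.0492 rad/s
v = omega_joint * r = 6.0492 * 6.2
= 37.5053 m/s


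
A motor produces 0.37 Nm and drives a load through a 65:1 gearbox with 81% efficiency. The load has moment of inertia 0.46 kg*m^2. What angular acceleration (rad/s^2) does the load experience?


tau_out = tau_motor * N * eta
= 0.37 * 65 * 0.81 = 19.4805 Nm
alpha = tau_out / I = 19.4805 / 0.46
= 42.3489 rad/s^2


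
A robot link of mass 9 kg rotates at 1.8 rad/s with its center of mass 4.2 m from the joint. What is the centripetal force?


F = m * omega^2 * r
= 9 * 1.8^2 * 4.2
= 9 * 3.24 * 4.2
= 122.472 N


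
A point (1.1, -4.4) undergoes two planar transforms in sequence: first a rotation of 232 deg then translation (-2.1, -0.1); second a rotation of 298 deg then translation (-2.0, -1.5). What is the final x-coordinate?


After transform 1:
x1 = cos(232)*1.1 - sin(232)*-4.4 + -2.1 = -6.2445
y1 = sin(232)*1.1 + cos(232)*-4.4 + -0.1 = 1.7421
After transform 2:
x2 = cos(298)*-6.2445 - sin(298)*1.7421 + -2.0
= -3.3934


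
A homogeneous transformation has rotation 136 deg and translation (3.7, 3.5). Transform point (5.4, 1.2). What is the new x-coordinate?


x' = cos(theta)*px - sin(theta)*py + tx
= -0.7193*5.4 - 0.6947*1.2 + 3.7
= -1.018


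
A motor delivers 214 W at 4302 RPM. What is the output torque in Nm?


omega = 4302 * 2*pi/60 = 450.5044 rad/s
tau = P / omega = 214 / 450.5044
= 0.475 Nm


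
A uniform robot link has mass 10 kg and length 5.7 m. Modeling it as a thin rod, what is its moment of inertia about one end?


I = (1/3) * m * L^2
= (1/3) * 10 * 5.7^2
= 0.333333 * 10 * 32.49
= 108.3 kg*m^2


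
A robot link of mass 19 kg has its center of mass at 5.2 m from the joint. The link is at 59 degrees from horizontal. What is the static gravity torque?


tau = m*g*L*cos(angle)
= 19 * 9.81 * 5.2 * cos(59 deg)
= 19 * 9.81 * 5.2 * 0.515
= 499.1893 Nm
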